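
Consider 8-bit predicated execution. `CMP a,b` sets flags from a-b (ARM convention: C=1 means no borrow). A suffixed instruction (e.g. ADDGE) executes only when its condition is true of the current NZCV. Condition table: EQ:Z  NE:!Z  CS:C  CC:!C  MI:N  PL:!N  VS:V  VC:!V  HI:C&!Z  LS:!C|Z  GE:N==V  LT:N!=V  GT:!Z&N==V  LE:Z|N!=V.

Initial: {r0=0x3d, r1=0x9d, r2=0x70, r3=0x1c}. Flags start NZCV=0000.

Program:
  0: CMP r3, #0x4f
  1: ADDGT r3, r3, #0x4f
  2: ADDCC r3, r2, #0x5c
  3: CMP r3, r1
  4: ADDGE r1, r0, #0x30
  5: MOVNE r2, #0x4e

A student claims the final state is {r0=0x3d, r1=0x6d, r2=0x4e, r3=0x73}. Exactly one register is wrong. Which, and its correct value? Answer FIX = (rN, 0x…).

[0] flags=1000 → (cmp)
[1] flags=1000 GT?F → skip
[2] flags=1000 CC?T → r3=0xcc
[3] flags=0010 → (cmp)
[4] flags=0010 GE?T → r1=0x6d
[5] flags=0010 NE?T → r2=0x4e

FIX = (r3, 0xcc)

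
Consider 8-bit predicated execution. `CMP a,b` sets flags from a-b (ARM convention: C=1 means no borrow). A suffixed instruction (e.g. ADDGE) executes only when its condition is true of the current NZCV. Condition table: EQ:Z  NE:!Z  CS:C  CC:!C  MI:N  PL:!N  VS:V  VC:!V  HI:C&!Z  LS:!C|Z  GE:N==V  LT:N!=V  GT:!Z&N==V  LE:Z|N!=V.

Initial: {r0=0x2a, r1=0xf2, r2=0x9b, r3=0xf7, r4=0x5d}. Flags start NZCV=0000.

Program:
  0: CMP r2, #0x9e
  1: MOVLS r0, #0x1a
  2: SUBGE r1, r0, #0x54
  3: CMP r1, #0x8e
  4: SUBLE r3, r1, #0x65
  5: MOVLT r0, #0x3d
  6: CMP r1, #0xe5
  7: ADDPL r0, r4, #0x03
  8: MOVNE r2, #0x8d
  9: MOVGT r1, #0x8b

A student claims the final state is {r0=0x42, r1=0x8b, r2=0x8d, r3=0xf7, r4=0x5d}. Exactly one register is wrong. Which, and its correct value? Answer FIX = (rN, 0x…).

[0] flags=1000 → (cmp)
[1] flags=1000 LS?T → r0=0x1a
[2] flags=1000 GE?F → skip
[3] flags=0010 → (cmp)
[4] flags=0010 LE?F → skip
[5] flags=0010 LT?F → skip
[6] flags=0010 → (cmp)
[7] flags=0010 PL?T → r0=0x60
[8] flags=0010 NE?T → r2=0x8d
[9] flags=0010 GT?T → r1=0x8b

FIX = (r0, 0x60)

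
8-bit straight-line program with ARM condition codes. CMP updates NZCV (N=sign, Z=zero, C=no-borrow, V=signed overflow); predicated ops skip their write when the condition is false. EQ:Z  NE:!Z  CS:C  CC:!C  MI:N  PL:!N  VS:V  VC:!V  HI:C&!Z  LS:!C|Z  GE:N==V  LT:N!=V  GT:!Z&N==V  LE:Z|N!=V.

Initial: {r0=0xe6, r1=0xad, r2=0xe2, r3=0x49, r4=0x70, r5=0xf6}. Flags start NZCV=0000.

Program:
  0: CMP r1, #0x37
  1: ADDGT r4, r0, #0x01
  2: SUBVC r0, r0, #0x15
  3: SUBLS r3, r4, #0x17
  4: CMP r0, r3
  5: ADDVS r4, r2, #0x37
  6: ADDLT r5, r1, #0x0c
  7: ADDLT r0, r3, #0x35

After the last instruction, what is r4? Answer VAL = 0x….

VAL = 0x70

0: ✓ CMP  NZCV=0011
1: · ADDGT
2: · SUBVC
3: · SUBLS
4: ✓ CMP  NZCV=1010
5: · ADDVS
6: ✓ ADDLT  r5←0xb9
7: ✓ ADDLT  r0←0x7e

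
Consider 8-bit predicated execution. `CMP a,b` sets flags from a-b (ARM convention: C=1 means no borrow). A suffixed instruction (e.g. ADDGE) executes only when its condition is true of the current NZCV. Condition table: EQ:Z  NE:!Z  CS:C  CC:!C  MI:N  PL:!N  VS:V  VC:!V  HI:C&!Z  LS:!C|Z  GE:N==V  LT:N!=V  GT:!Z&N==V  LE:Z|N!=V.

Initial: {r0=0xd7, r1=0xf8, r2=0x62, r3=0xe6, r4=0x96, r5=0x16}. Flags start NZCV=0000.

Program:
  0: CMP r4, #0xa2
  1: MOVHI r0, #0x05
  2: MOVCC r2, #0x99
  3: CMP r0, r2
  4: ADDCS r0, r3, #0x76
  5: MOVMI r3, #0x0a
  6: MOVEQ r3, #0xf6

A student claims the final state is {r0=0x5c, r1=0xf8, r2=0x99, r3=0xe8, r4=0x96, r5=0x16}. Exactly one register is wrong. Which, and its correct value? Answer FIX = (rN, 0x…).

[0] flags=1000 → (cmp)
[1] flags=1000 HI?F → skip
[2] flags=1000 CC?T → r2=0x99
[3] flags=0010 → (cmp)
[4] flags=0010 CS?T → r0=0x5c
[5] flags=0010 MI?F → skip
[6] flags=0010 EQ?F → skip

FIX = (r3, 0xe6)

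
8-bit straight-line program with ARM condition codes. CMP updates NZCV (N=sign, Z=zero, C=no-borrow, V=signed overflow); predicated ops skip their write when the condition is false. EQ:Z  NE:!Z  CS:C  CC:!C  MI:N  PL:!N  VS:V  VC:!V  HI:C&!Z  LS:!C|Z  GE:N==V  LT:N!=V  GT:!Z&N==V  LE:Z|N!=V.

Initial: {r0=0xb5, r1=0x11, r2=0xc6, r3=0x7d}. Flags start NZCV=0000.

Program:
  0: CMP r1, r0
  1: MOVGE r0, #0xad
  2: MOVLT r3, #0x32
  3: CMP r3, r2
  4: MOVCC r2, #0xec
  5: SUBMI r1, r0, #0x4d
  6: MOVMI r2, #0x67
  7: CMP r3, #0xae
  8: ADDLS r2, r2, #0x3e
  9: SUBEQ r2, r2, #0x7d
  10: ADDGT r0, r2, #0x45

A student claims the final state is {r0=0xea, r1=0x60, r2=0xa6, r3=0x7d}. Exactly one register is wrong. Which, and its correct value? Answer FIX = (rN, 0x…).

FIX = (r2, 0xa5)

0: ✓ CMP  NZCV=0000
1: ✓ MOVGE  r0←0xad
2: · MOVLT
3: ✓ CMP  NZCV=1001
4: ✓ MOVCC  r2←0xec
5: ✓ SUBMI  r1←0x60
6: ✓ MOVMI  r2←0x67
7: ✓ CMP  NZCV=1001
8: ✓ ADDLS  r2←0xa5
9: · SUBEQ
10: ✓ ADDGT  r0←0xea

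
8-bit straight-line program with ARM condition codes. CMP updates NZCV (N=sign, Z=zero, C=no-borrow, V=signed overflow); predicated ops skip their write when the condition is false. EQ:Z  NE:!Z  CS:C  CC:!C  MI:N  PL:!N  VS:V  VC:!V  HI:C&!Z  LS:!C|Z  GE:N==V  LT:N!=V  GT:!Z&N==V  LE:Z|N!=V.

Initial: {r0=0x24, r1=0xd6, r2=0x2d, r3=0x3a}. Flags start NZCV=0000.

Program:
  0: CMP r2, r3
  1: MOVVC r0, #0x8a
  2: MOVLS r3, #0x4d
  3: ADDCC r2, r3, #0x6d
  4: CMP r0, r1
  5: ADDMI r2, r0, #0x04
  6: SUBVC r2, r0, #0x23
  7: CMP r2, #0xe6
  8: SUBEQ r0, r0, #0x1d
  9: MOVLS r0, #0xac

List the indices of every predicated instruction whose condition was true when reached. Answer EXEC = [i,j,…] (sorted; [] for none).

0: ✓ CMP  NZCV=1000
1: ✓ MOVVC  r0←0x8a
2: ✓ MOVLS  r3←0x4d
3: ✓ ADDCC  r2←0xba
4: ✓ CMP  NZCV=1000
5: ✓ ADDMI  r2←0x8e
6: ✓ SUBVC  r2←0x67
7: ✓ CMP  NZCV=1001
8: · SUBEQ
9: ✓ MOVLS  r0←0xac

EXEC = [1,2,3,5,6,9]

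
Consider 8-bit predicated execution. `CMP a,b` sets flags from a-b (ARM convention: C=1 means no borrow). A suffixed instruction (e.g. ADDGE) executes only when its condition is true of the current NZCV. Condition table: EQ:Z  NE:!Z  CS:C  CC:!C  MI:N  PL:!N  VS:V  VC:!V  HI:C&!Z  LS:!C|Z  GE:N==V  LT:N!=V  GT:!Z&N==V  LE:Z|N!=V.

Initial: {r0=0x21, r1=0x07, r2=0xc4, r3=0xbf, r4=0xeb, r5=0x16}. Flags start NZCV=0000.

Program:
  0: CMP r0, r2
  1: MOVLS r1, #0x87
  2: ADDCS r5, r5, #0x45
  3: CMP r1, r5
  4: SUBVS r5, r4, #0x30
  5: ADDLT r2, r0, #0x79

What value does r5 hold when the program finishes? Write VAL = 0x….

VAL = 0xbb

0: ✓ CMP  NZCV=0000
1: ✓ MOVLS  r1←0x87
2: · ADDCS
3: ✓ CMP  NZCV=0011
4: ✓ SUBVS  r5←0xbb
5: ✓ ADDLT  r2←0x9a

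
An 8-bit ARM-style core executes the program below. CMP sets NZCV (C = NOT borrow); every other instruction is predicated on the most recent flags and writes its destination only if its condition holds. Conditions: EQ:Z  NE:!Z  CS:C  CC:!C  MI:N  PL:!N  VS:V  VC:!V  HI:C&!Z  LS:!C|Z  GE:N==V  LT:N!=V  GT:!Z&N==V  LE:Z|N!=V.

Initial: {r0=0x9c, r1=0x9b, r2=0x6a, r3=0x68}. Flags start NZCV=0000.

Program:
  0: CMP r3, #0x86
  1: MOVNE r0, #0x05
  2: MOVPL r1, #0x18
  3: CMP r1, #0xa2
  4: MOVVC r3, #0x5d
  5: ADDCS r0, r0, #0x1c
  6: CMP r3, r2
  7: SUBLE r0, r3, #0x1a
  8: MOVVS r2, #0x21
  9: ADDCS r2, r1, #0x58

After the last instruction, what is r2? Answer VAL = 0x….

VAL = 0x6a

[0] flags=1001 → (cmp)
[1] flags=1001 NE?T → r0=0x05
[2] flags=1001 PL?F → skip
[3] flags=1000 → (cmp)
[4] flags=1000 VC?T → r3=0x5d
[5] flags=1000 CS?F → skip
[6] flags=1000 → (cmp)
[7] flags=1000 LE?T → r0=0x43
[8] flags=1000 VS?F → skip
[9] flags=1000 CS?F → skip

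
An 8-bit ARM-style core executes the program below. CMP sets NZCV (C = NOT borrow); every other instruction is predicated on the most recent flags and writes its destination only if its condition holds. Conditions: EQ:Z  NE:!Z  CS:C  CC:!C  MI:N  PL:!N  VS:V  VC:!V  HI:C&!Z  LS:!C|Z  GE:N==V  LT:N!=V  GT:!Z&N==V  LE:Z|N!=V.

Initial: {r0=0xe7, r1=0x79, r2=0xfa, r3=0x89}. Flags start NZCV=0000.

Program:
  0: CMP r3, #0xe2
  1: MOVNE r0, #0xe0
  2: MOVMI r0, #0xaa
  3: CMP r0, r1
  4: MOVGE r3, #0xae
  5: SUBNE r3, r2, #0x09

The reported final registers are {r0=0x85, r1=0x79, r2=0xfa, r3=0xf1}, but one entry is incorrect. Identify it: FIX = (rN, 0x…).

FIX = (r0, 0xaa)

0: ✓ CMP  NZCV=1000
1: ✓ MOVNE  r0←0xe0
2: ✓ MOVMI  r0←0xaa
3: ✓ CMP  NZCV=0011
4: · MOVGE
5: ✓ SUBNE  r3←0xf1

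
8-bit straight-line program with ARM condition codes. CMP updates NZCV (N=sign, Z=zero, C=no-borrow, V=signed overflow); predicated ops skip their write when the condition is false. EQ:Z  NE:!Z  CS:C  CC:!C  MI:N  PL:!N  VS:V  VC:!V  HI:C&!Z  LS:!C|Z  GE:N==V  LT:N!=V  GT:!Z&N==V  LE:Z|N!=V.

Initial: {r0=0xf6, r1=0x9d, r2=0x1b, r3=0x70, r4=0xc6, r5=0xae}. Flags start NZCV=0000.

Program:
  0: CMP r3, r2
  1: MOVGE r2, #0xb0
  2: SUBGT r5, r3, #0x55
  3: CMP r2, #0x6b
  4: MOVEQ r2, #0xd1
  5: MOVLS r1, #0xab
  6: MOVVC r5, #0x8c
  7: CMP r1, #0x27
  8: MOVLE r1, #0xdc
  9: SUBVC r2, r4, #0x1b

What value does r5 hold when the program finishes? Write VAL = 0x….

VAL = 0x1b

[0] flags=0010 → (cmp)
[1] flags=0010 GE?T → r2=0xb0
[2] flags=0010 GT?T → r5=0x1b
[3] flags=0011 → (cmp)
[4] flags=0011 EQ?F → skip
[5] flags=0011 LS?F → skip
[6] flags=0011 VC?F → skip
[7] flags=0011 → (cmp)
[8] flags=0011 LE?T → r1=0xdc
[9] flags=0011 VC?F → skip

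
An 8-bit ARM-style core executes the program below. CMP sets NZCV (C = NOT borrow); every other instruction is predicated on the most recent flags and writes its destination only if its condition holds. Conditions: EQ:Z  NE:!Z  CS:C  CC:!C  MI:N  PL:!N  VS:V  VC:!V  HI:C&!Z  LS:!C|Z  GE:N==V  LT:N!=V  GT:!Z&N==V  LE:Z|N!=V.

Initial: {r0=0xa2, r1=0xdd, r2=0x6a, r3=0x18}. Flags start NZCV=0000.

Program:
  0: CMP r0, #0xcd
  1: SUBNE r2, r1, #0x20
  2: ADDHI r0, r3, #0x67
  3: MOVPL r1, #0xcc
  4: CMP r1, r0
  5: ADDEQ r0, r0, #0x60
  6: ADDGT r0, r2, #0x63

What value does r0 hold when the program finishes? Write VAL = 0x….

VAL = 0x20

[0] flags=1000 → (cmp)
[1] flags=1000 NE?T → r2=0xbd
[2] flags=1000 HI?F → skip
[3] flags=1000 PL?F → skip
[4] flags=0010 → (cmp)
[5] flags=0010 EQ?F → skip
[6] flags=0010 GT?T → r0=0x20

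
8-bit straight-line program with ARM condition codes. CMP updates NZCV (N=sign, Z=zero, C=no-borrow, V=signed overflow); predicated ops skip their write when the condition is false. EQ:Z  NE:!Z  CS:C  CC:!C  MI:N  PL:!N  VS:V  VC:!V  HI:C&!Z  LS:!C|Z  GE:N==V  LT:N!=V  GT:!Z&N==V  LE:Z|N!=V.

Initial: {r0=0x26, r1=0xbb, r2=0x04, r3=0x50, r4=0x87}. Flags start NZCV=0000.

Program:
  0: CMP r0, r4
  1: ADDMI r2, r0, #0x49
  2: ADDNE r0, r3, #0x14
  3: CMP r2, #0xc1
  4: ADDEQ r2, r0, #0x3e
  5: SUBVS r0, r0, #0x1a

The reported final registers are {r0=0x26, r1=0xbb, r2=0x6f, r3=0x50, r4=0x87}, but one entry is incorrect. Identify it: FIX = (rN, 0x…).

FIX = (r0, 0x4a)

0: ✓ CMP  NZCV=1001
1: ✓ ADDMI  r2←0x6f
2: ✓ ADDNE  r0←0x64
3: ✓ CMP  NZCV=1001
4: · ADDEQ
5: ✓ SUBVS  r0←0x4a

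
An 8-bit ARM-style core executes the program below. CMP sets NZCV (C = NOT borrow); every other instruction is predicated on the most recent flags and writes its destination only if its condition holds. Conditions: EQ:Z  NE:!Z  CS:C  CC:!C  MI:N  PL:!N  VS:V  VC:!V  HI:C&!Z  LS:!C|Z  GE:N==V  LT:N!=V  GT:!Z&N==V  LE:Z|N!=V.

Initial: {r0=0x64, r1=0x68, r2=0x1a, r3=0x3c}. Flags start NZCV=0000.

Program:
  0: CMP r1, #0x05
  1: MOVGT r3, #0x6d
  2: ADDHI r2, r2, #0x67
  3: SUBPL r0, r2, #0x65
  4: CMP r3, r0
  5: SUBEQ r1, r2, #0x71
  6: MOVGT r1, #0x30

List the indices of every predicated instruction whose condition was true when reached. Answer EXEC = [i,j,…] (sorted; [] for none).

EXEC = [1,2,3,6]

[0] flags=0010 → (cmp)
[1] flags=0010 GT?T → r3=0x6d
[2] flags=0010 HI?T → r2=0x81
[3] flags=0010 PL?T → r0=0x1c
[4] flags=0010 → (cmp)
[5] flags=0010 EQ?F → skip
[6] flags=0010 GT?T → r1=0x30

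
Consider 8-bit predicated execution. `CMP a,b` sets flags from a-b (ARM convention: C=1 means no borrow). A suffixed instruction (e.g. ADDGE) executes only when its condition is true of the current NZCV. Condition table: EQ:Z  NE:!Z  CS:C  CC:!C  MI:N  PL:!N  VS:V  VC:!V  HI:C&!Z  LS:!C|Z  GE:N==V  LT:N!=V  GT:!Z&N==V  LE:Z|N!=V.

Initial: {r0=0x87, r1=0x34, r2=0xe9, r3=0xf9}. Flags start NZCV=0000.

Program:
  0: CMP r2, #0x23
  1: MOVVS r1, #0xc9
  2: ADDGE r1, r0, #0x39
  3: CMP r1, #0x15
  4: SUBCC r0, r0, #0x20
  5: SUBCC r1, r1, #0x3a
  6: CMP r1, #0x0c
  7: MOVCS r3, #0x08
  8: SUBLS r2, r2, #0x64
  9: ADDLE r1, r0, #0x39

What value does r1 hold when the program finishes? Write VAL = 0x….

0: ✓ CMP  NZCV=1010
1: · MOVVS
2: · ADDGE
3: ✓ CMP  NZCV=0010
4: · SUBCC
5: · SUBCC
6: ✓ CMP  NZCV=0010
7: ✓ MOVCS  r3←0x08
8: · SUBLS
9: · ADDLE

VAL = 0x34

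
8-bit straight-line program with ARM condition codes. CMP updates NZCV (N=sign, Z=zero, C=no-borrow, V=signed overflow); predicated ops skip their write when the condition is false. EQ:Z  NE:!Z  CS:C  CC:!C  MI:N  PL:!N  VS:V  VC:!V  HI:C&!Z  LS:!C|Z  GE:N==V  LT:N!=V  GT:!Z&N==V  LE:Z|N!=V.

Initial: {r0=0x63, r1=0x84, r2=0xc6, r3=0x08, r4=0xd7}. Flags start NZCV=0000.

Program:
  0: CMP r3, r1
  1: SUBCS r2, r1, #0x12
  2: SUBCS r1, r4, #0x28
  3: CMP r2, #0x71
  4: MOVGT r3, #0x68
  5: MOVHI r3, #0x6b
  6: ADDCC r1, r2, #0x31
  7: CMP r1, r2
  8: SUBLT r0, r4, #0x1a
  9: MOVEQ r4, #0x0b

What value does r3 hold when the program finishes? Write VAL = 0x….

[0] flags=1001 → (cmp)
[1] flags=1001 CS?F → skip
[2] flags=1001 CS?F → skip
[3] flags=0011 → (cmp)
[4] flags=0011 GT?F → skip
[5] flags=0011 HI?T → r3=0x6b
[6] flags=0011 CC?F → skip
[7] flags=1000 → (cmp)
[8] flags=1000 LT?T → r0=0xbd
[9] flags=1000 EQ?F → skip

VAL = 0x6b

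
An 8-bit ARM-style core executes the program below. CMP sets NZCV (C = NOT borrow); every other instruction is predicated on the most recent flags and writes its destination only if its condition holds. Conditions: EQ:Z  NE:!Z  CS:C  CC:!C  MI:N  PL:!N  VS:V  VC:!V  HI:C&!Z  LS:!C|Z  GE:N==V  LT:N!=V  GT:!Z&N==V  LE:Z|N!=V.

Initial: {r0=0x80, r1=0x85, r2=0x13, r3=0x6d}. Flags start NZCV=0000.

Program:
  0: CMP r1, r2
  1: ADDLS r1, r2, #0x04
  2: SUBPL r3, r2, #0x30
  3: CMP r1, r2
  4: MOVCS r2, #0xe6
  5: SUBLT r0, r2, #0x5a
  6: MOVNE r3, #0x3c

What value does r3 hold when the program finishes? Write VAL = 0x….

0: ✓ CMP  NZCV=0011
1: · ADDLS
2: ✓ SUBPL  r3←0xe3
3: ✓ CMP  NZCV=0011
4: ✓ MOVCS  r2←0xe6
5: ✓ SUBLT  r0←0x8c
6: ✓ MOVNE  r3←0x3c

VAL = 0x3c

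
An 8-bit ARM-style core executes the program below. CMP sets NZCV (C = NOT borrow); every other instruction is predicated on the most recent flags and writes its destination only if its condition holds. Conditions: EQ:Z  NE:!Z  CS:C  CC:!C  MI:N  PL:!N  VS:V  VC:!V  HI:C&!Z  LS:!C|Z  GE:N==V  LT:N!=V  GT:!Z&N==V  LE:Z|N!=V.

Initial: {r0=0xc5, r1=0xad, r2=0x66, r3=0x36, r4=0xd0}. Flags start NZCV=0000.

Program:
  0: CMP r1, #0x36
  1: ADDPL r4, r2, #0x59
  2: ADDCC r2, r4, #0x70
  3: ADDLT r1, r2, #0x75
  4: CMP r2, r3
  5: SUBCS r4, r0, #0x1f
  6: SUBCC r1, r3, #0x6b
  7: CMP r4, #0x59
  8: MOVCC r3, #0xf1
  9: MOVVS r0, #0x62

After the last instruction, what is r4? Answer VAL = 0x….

0: ✓ CMP  NZCV=0011
1: ✓ ADDPL  r4←0xbf
2: · ADDCC
3: ✓ ADDLT  r1←0xdb
4: ✓ CMP  NZCV=0010
5: ✓ SUBCS  r4←0xa6
6: · SUBCC
7: ✓ CMP  NZCV=0011
8: · MOVCC
9: ✓ MOVVS  r0←0x62

VAL = 0xa6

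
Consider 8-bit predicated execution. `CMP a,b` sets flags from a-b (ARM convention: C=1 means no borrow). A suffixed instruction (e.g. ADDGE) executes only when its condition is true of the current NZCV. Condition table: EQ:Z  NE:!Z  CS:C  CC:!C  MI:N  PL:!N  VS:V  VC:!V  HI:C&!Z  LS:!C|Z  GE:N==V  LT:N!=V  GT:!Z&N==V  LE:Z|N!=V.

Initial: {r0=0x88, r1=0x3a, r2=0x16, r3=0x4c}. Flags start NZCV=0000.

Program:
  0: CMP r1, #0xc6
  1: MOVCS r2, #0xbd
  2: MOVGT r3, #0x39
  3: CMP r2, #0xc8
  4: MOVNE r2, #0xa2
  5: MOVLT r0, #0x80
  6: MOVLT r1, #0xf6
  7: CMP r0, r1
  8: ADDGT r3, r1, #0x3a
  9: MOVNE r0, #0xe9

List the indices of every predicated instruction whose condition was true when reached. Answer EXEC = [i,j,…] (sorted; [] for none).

EXEC = [2,4,9]

[0] flags=0000 → (cmp)
[1] flags=0000 CS?F → skip
[2] flags=0000 GT?T → r3=0x39
[3] flags=0000 → (cmp)
[4] flags=0000 NE?T → r2=0xa2
[5] flags=0000 LT?F → skip
[6] flags=0000 LT?F → skip
[7] flags=0011 → (cmp)
[8] flags=0011 GT?F → skip
[9] flags=0011 NE?T → r0=0xe9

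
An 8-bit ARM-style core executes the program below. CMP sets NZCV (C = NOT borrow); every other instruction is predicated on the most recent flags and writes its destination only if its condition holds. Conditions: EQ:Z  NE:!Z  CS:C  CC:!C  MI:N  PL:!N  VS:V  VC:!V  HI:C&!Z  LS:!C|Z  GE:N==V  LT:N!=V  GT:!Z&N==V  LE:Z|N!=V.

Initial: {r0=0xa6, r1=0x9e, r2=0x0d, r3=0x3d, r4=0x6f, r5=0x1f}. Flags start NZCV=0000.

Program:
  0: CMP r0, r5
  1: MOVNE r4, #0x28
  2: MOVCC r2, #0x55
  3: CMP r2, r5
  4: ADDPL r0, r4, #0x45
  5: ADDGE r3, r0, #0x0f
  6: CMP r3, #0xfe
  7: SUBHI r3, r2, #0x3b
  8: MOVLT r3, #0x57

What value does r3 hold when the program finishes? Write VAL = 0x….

VAL = 0x3d

[0] flags=1010 → (cmp)
[1] flags=1010 NE?T → r4=0x28
[2] flags=1010 CC?F → skip
[3] flags=1000 → (cmp)
[4] flags=1000 PL?F → skip
[5] flags=1000 GE?F → skip
[6] flags=0000 → (cmp)
[7] flags=0000 HI?F → skip
[8] flags=0000 LT?F → skip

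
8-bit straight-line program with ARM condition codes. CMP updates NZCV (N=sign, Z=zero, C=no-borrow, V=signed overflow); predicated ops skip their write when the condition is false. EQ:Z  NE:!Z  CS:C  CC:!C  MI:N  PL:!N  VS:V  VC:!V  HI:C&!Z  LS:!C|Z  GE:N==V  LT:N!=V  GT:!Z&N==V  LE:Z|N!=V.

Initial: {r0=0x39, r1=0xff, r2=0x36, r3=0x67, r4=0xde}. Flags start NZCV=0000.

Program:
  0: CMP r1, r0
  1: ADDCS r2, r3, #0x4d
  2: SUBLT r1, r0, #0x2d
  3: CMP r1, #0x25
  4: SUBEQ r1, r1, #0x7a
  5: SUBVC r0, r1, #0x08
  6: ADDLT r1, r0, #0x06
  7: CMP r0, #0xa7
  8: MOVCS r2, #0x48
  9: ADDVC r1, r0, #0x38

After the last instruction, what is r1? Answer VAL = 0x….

0: ✓ CMP  NZCV=1010
1: ✓ ADDCS  r2←0xb4
2: ✓ SUBLT  r1←0x0c
3: ✓ CMP  NZCV=1000
4: · SUBEQ
5: ✓ SUBVC  r0←0x04
6: ✓ ADDLT  r1←0x0a
7: ✓ CMP  NZCV=0000
8: · MOVCS
9: ✓ ADDVC  r1←0x3c

VAL = 0x3c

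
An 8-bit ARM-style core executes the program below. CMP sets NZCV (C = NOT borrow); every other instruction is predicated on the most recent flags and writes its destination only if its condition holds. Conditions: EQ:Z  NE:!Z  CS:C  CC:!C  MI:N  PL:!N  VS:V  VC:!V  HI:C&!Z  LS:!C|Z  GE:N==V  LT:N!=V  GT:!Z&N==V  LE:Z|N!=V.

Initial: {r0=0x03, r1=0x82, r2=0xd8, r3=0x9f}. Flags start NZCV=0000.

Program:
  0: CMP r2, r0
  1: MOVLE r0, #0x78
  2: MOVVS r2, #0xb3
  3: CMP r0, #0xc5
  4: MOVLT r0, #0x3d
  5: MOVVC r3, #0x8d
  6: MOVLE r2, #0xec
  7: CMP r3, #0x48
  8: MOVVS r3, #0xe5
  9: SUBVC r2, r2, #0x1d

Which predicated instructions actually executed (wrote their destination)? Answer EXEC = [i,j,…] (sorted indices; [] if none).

0: ✓ CMP  NZCV=1010
1: ✓ MOVLE  r0←0x78
2: · MOVVS
3: ✓ CMP  NZCV=1001
4: · MOVLT
5: · MOVVC
6: · MOVLE
7: ✓ CMP  NZCV=0011
8: ✓ MOVVS  r3←0xe5
9: · SUBVC

EXEC = [1,8]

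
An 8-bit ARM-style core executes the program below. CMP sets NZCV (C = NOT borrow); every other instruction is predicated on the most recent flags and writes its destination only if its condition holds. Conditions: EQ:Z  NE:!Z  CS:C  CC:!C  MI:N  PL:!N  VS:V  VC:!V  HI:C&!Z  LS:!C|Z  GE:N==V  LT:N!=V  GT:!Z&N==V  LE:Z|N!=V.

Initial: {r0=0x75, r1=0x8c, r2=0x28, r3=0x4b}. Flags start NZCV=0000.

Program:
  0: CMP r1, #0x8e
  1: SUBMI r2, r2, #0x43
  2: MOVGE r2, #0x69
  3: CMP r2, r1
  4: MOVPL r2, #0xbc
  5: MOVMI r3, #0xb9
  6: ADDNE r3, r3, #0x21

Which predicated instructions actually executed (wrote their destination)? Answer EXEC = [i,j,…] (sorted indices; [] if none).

EXEC = [1,4,6]

[0] flags=1000 → (cmp)
[1] flags=1000 MI?T → r2=0xe5
[2] flags=1000 GE?F → skip
[3] flags=0010 → (cmp)
[4] flags=0010 PL?T → r2=0xbc
[5] flags=0010 MI?F → skip
[6] flags=0010 NE?T → r3=0x6c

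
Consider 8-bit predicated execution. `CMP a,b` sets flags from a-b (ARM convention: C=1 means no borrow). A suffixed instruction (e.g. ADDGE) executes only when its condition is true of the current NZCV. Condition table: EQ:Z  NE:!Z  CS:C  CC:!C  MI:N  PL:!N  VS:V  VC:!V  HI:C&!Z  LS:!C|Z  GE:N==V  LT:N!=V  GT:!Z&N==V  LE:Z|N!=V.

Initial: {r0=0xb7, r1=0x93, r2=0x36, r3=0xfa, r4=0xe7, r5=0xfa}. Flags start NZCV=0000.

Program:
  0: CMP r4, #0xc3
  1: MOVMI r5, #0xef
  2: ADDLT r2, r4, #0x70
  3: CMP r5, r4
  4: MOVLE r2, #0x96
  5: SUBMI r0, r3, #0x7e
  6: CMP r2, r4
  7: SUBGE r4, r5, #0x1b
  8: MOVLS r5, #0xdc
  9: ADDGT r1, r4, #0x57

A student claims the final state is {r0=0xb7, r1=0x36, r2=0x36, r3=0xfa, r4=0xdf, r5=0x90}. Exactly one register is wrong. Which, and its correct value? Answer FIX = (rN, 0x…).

FIX = (r5, 0xdc)

0: ✓ CMP  NZCV=0010
1: · MOVMI
2: · ADDLT
3: ✓ CMP  NZCV=0010
4: · MOVLE
5: · SUBMI
6: ✓ CMP  NZCV=0000
7: ✓ SUBGE  r4←0xdf
8: ✓ MOVLS  r5←0xdc
9: ✓ ADDGT  r1←0x36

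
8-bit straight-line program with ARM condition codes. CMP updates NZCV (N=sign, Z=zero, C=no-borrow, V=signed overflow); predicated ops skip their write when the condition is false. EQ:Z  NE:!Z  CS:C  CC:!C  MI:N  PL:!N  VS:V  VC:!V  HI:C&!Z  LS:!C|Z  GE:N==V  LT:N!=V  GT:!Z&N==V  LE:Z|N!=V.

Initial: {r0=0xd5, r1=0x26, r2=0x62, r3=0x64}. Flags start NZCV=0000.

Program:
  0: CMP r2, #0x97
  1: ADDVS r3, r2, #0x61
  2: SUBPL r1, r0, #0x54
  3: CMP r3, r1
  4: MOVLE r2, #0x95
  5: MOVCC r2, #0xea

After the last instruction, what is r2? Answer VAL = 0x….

0: ✓ CMP  NZCV=1001
1: ✓ ADDVS  r3←0xc3
2: · SUBPL
3: ✓ CMP  NZCV=1010
4: ✓ MOVLE  r2←0x95
5: · MOVCC

VAL = 0x95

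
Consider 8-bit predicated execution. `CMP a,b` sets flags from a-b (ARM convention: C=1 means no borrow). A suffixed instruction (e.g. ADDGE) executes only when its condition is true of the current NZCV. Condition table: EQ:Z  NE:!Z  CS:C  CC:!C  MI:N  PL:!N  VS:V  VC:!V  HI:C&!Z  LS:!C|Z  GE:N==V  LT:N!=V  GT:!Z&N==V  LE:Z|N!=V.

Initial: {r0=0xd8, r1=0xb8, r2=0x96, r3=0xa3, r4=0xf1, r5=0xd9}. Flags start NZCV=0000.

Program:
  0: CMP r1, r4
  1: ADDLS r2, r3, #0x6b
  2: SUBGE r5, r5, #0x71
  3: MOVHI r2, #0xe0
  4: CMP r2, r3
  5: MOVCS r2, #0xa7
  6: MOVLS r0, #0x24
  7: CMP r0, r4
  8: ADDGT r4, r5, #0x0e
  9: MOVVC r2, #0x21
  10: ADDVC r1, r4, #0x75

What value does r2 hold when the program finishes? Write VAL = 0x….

0: ✓ CMP  NZCV=1000
1: ✓ ADDLS  r2←0x0e
2: · SUBGE
3: · MOVHI
4: ✓ CMP  NZCV=0000
5: · MOVCS
6: ✓ MOVLS  r0←0x24
7: ✓ CMP  NZCV=0000
8: ✓ ADDGT  r4←0xe7
9: ✓ MOVVC  r2←0x21
10: ✓ ADDVC  r1←0x5c

VAL = 0x21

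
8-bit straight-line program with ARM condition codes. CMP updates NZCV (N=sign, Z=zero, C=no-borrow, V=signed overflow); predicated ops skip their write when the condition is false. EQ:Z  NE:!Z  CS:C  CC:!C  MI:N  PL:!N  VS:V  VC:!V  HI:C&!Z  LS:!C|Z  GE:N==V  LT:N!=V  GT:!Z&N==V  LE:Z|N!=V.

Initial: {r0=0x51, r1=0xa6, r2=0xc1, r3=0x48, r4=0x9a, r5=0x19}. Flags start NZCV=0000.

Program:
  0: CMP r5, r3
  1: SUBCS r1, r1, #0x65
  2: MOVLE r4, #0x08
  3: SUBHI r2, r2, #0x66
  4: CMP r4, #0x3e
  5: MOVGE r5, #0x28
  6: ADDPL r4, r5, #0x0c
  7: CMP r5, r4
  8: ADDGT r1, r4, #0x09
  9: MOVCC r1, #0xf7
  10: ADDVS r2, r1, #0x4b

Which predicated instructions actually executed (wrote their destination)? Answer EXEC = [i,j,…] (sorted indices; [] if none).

[0] flags=1000 → (cmp)
[1] flags=1000 CS?F → skip
[2] flags=1000 LE?T → r4=0x08
[3] flags=1000 HI?F → skip
[4] flags=1000 → (cmp)
[5] flags=1000 GE?F → skip
[6] flags=1000 PL?F → skip
[7] flags=0010 → (cmp)
[8] flags=0010 GT?T → r1=0x11
[9] flags=0010 CC?F → skip
[10] flags=0010 VS?F → skip

EXEC = [2,8]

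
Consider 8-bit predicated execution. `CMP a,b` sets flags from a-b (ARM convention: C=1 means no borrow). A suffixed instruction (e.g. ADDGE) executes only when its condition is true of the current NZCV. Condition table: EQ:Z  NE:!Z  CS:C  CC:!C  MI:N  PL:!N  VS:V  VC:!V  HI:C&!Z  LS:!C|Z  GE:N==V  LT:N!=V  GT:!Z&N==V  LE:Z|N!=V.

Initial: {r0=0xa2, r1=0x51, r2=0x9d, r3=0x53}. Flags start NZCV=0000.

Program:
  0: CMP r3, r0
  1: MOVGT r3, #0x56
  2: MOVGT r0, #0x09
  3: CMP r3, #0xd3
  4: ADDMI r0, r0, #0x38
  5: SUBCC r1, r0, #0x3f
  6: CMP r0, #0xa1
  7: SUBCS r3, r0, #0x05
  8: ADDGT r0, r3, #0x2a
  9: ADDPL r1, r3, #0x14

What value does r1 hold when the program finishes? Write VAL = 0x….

[0] flags=1001 → (cmp)
[1] flags=1001 GT?T → r3=0x56
[2] flags=1001 GT?T → r0=0x09
[3] flags=1001 → (cmp)
[4] flags=1001 MI?T → r0=0x41
[5] flags=1001 CC?T → r1=0x02
[6] flags=1001 → (cmp)
[7] flags=1001 CS?F → skip
[8] flags=1001 GT?T → r0=0x80
[9] flags=1001 PL?F → skip

VAL = 0x02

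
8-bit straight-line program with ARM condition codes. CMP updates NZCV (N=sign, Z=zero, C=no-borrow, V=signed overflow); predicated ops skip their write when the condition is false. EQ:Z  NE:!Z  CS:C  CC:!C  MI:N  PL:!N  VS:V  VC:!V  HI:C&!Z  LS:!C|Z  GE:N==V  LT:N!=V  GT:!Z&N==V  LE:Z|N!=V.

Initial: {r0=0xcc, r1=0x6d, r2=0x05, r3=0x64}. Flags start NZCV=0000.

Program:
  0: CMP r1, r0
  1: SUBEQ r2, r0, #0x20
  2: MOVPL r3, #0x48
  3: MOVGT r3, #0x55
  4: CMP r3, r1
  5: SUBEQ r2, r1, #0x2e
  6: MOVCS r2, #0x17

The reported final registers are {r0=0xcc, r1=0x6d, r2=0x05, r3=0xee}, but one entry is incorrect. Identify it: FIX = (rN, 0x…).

[0] flags=1001 → (cmp)
[1] flags=1001 EQ?F → skip
[2] flags=1001 PL?F → skip
[3] flags=1001 GT?T → r3=0x55
[4] flags=1000 → (cmp)
[5] flags=1000 EQ?F → skip
[6] flags=1000 CS?F → skip

FIX = (r3, 0x55)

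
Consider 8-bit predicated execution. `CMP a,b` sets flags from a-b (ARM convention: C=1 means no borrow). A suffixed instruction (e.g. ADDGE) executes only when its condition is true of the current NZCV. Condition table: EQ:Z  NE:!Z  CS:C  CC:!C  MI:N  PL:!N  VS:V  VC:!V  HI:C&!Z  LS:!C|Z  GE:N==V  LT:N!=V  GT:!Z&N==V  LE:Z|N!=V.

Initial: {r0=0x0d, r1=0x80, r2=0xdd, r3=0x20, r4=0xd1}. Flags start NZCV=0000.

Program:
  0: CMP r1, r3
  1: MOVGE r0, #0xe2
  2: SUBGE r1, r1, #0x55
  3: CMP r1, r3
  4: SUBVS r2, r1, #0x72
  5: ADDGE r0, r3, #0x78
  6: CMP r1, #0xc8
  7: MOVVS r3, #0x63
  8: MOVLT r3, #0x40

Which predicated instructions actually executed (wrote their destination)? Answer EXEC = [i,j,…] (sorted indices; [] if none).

[0] flags=0011 → (cmp)
[1] flags=0011 GE?F → skip
[2] flags=0011 GE?F → skip
[3] flags=0011 → (cmp)
[4] flags=0011 VS?T → r2=0x0e
[5] flags=0011 GE?F → skip
[6] flags=1000 → (cmp)
[7] flags=1000 VS?F → skip
[8] flags=1000 LT?T → r3=0x40

EXEC = [4,8]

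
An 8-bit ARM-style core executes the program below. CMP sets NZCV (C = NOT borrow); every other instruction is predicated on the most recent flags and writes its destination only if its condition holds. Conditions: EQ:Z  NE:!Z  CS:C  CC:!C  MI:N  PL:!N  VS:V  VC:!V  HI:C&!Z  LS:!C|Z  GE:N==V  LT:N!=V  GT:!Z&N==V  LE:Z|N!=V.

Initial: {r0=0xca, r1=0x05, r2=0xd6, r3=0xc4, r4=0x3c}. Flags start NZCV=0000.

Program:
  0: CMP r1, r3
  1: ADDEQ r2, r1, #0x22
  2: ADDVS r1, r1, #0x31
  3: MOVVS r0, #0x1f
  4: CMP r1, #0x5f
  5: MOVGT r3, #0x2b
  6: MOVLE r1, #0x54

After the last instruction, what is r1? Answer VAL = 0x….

VAL = 0x54

[0] flags=0000 → (cmp)
[1] flags=0000 EQ?F → skip
[2] flags=0000 VS?F → skip
[3] flags=0000 VS?F → skip
[4] flags=1000 → (cmp)
[5] flags=1000 GT?F → skip
[6] flags=1000 LE?T → r1=0x54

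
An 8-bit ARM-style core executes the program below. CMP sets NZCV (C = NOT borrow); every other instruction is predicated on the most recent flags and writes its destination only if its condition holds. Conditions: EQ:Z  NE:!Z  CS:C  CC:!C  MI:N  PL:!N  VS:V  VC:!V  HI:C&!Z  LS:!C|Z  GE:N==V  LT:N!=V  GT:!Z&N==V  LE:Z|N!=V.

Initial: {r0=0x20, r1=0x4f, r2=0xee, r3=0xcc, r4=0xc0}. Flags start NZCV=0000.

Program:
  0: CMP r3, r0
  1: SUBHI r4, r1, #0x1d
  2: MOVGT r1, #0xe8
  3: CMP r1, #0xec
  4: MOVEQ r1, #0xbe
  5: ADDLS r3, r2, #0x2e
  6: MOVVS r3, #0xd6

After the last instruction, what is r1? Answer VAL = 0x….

[0] flags=1010 → (cmp)
[1] flags=1010 HI?T → r4=0x32
[2] flags=1010 GT?F → skip
[3] flags=0000 → (cmp)
[4] flags=0000 EQ?F → skip
[5] flags=0000 LS?T → r3=0x1c
[6] flags=0000 VS?F → skip

VAL = 0x4f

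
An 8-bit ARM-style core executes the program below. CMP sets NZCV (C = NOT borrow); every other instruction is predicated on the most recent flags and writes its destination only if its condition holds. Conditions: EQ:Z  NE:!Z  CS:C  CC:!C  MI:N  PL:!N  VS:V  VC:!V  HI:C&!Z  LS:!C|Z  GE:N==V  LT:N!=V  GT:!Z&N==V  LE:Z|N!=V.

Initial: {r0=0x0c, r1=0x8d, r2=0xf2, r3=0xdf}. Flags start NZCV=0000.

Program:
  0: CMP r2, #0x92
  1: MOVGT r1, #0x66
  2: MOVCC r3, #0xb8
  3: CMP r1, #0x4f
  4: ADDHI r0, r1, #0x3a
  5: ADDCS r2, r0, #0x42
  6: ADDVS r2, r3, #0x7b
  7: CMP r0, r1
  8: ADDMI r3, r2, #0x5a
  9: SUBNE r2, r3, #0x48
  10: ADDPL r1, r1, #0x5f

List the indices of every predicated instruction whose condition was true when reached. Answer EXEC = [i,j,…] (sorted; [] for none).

0: ✓ CMP  NZCV=0010
1: ✓ MOVGT  r1←0x66
2: · MOVCC
3: ✓ CMP  NZCV=0010
4: ✓ ADDHI  r0←0xa0
5: ✓ ADDCS  r2←0xe2
6: · ADDVS
7: ✓ CMP  NZCV=0011
8: · ADDMI
9: ✓ SUBNE  r2←0x97
10: ✓ ADDPL  r1←0xc5

EXEC = [1,4,5,9,10]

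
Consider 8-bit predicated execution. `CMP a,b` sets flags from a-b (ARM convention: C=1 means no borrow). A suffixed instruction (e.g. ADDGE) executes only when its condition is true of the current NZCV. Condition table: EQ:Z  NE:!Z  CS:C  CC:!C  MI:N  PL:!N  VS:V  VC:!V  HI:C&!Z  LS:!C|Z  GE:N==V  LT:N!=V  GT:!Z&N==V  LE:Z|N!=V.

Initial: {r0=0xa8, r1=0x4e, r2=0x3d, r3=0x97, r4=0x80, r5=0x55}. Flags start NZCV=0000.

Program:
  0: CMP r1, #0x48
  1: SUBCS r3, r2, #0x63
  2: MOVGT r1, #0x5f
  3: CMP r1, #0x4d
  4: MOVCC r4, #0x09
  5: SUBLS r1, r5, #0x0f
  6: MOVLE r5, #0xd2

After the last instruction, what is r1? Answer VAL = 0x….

[0] flags=0010 → (cmp)
[1] flags=0010 CS?T → r3=0xda
[2] flags=0010 GT?T → r1=0x5f
[3] flags=0010 → (cmp)
[4] flags=0010 CC?F → skip
[5] flags=0010 LS?F → skip
[6] flags=0010 LE?F → skip

VAL = 0x5f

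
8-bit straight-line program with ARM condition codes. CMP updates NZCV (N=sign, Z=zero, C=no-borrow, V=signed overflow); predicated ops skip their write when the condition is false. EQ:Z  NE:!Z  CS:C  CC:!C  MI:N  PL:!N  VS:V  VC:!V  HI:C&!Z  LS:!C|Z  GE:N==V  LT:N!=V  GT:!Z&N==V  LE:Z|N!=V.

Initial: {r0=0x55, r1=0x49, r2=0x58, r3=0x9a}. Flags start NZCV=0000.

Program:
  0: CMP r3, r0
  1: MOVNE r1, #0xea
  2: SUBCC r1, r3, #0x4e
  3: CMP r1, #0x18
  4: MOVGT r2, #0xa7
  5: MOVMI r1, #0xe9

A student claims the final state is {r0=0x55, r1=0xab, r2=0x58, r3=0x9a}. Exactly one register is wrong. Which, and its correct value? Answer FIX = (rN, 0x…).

FIX = (r1, 0xe9)

0: ✓ CMP  NZCV=0011
1: ✓ MOVNE  r1←0xea
2: · SUBCC
3: ✓ CMP  NZCV=1010
4: · MOVGT
5: ✓ MOVMI  r1←0xe9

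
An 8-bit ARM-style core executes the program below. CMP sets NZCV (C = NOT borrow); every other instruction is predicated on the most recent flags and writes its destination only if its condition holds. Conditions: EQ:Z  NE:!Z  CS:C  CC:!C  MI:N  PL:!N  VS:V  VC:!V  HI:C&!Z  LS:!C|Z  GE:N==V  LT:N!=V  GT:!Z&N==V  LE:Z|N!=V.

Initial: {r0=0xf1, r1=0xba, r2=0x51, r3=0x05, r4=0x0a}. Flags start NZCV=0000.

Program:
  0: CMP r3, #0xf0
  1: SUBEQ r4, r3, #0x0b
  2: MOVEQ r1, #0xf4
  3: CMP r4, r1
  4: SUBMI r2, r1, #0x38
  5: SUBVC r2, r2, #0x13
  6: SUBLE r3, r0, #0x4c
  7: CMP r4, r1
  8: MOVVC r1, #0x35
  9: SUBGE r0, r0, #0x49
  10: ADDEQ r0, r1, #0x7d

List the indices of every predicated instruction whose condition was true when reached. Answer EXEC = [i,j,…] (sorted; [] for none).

EXEC = [5,8,9]

[0] flags=0000 → (cmp)
[1] flags=0000 EQ?F → skip
[2] flags=0000 EQ?F → skip
[3] flags=0000 → (cmp)
[4] flags=0000 MI?F → skip
[5] flags=0000 VC?T → r2=0x3e
[6] flags=0000 LE?F → skip
[7] flags=0000 → (cmp)
[8] flags=0000 VC?T → r1=0x35
[9] flags=0000 GE?T → r0=0xa8
[10] flags=0000 EQ?F → skip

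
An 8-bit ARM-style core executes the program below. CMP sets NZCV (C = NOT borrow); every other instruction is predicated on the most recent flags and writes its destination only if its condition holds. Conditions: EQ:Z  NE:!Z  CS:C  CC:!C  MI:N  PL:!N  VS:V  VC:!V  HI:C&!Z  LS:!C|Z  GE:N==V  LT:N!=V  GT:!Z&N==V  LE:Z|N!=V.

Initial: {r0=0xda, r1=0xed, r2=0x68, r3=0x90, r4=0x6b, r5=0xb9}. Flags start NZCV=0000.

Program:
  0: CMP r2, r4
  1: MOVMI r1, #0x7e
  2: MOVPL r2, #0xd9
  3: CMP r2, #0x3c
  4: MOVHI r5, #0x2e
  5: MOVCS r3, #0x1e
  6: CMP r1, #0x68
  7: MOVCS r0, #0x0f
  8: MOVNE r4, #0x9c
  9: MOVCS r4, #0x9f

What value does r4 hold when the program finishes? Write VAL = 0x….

VAL = 0x9f

0: ✓ CMP  NZCV=1000
1: ✓ MOVMI  r1←0x7e
2: · MOVPL
3: ✓ CMP  NZCV=0010
4: ✓ MOVHI  r5←0x2e
5: ✓ MOVCS  r3←0x1e
6: ✓ CMP  NZCV=0010
7: ✓ MOVCS  r0←0x0f
8: ✓ MOVNE  r4←0x9c
9: ✓ MOVCS  r4←0x9f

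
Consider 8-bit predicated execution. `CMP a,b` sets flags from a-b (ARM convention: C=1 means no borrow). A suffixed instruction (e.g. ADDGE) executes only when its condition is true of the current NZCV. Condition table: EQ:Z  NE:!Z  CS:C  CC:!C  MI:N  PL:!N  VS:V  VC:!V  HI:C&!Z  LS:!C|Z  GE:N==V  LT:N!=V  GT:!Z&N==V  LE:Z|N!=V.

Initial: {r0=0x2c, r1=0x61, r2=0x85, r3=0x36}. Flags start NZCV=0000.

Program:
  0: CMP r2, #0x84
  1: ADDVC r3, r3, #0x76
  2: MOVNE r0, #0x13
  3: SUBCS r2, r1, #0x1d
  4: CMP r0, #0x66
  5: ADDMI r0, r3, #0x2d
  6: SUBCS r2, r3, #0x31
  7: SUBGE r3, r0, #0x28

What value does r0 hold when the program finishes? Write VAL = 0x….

0: ✓ CMP  NZCV=0010
1: ✓ ADDVC  r3←0xac
2: ✓ MOVNE  r0←0x13
3: ✓ SUBCS  r2←0x44
4: ✓ CMP  NZCV=1000
5: ✓ ADDMI  r0←0xd9
6: · SUBCS
7: · SUBGE

VAL = 0xd9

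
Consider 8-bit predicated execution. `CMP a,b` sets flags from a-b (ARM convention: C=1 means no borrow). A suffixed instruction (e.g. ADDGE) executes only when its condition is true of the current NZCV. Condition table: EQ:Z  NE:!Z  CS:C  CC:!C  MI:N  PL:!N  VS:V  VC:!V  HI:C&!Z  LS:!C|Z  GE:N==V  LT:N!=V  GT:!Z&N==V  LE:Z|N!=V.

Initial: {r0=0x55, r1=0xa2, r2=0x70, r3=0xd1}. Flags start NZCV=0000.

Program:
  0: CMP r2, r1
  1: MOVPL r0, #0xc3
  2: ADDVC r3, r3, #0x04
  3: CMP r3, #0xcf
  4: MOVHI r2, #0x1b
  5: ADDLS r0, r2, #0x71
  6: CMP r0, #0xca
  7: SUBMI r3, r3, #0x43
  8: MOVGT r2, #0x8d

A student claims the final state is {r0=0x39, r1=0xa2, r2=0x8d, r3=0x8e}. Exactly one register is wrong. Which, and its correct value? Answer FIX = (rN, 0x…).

FIX = (r0, 0x55)

0: ✓ CMP  NZCV=1001
1: · MOVPL
2: · ADDVC
3: ✓ CMP  NZCV=0010
4: ✓ MOVHI  r2←0x1b
5: · ADDLS
6: ✓ CMP  NZCV=1001
7: ✓ SUBMI  r3←0x8e
8: ✓ MOVGT  r2←0x8d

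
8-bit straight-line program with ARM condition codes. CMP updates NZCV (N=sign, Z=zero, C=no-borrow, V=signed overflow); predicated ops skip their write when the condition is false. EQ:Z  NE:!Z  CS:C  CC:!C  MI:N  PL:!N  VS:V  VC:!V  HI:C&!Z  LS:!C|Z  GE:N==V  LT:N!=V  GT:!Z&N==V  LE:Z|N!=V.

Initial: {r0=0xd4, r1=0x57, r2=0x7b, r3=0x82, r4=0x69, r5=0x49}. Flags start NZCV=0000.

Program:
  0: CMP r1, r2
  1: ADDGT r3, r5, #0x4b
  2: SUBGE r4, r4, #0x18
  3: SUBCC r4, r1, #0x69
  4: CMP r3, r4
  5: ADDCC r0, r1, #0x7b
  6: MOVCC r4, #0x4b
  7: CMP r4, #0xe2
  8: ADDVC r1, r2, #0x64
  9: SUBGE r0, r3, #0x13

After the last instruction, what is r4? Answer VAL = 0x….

VAL = 0x4b

[0] flags=1000 → (cmp)
[1] flags=1000 GT?F → skip
[2] flags=1000 GE?F → skip
[3] flags=1000 CC?T → r4=0xee
[4] flags=1000 → (cmp)
[5] flags=1000 CC?T → r0=0xd2
[6] flags=1000 CC?T → r4=0x4b
[7] flags=0000 → (cmp)
[8] flags=0000 VC?T → r1=0xdf
[9] flags=0000 GE?T → r0=0x6f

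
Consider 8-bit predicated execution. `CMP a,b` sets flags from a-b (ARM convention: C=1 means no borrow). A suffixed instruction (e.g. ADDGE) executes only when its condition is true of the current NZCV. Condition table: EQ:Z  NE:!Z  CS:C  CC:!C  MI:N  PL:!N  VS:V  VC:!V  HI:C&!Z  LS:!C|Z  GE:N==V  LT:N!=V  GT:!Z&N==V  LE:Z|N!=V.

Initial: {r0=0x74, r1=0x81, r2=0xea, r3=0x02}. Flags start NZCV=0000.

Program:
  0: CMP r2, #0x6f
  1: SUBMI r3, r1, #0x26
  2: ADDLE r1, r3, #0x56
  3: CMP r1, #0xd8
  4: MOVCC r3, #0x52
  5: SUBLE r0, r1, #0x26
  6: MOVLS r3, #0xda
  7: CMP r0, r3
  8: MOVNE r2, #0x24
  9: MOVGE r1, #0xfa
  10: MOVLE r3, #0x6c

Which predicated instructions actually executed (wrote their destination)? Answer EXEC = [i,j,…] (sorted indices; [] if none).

EXEC = [2,4,6,8,9]

[0] flags=0011 → (cmp)
[1] flags=0011 MI?F → skip
[2] flags=0011 LE?T → r1=0x58
[3] flags=1001 → (cmp)
[4] flags=1001 CC?T → r3=0x52
[5] flags=1001 LE?F → skip
[6] flags=1001 LS?T → r3=0xda
[7] flags=1001 → (cmp)
[8] flags=1001 NE?T → r2=0x24
[9] flags=1001 GE?T → r1=0xfa
[10] flags=1001 LE?F → skip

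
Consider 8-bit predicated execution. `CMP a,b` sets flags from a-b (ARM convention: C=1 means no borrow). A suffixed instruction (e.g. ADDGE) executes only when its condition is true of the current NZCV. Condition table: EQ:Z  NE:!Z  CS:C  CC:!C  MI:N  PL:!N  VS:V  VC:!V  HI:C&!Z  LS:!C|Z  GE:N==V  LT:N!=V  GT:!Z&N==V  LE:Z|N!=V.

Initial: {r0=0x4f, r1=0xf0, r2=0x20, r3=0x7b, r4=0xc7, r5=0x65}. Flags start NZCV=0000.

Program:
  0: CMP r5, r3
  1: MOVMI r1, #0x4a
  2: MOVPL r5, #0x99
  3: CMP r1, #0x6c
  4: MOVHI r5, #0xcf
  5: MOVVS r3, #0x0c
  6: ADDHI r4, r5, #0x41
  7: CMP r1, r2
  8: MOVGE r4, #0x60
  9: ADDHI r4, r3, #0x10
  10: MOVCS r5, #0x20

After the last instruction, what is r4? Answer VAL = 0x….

[0] flags=1000 → (cmp)
[1] flags=1000 MI?T → r1=0x4a
[2] flags=1000 PL?F → skip
[3] flags=1000 → (cmp)
[4] flags=1000 HI?F → skip
[5] flags=1000 VS?F → skip
[6] flags=1000 HI?F → skip
[7] flags=0010 → (cmp)
[8] flags=0010 GE?T → r4=0x60
[9] flags=0010 HI?T → r4=0x8b
[10] flags=0010 CS?T → r5=0x20

VAL = 0x8b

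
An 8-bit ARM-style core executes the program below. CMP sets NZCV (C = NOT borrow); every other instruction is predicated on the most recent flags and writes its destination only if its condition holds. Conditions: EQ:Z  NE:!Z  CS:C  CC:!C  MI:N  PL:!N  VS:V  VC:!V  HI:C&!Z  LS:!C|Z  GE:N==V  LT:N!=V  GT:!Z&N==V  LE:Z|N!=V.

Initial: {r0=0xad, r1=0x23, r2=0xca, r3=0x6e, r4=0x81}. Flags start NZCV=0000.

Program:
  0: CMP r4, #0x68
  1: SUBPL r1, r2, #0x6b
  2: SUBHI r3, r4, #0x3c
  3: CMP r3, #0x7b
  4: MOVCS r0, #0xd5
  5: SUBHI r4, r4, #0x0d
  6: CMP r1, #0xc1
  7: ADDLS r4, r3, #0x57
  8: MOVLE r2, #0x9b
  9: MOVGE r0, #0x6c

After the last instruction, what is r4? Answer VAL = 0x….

VAL = 0x9c

0: ✓ CMP  NZCV=0011
1: ✓ SUBPL  r1←0x5f
2: ✓ SUBHI  r3←0x45
3: ✓ CMP  NZCV=1000
4: · MOVCS
5: · SUBHI
6: ✓ CMP  NZCV=1001
7: ✓ ADDLS  r4←0x9c
8: · MOVLE
9: ✓ MOVGE  r0←0x6c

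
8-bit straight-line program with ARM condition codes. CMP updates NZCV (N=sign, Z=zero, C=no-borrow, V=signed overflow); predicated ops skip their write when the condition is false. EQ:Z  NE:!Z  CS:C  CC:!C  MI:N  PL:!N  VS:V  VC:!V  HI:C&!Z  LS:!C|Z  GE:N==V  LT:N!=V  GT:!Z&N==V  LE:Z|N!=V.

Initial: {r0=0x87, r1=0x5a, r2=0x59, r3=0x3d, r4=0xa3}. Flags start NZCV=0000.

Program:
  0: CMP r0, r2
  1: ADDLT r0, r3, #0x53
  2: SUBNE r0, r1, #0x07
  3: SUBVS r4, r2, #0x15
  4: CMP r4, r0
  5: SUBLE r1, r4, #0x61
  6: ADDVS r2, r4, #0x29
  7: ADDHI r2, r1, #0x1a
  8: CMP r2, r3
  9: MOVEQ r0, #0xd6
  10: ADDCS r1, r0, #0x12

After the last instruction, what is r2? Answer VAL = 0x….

VAL = 0x59

0: ✓ CMP  NZCV=0011
1: ✓ ADDLT  r0←0x90
2: ✓ SUBNE  r0←0x53
3: ✓ SUBVS  r4←0x44
4: ✓ CMP  NZCV=1000
5: ✓ SUBLE  r1←0xe3
6: · ADDVS
7: · ADDHI
8: ✓ CMP  NZCV=0010
9: · MOVEQ
10: ✓ ADDCS  r1←0x65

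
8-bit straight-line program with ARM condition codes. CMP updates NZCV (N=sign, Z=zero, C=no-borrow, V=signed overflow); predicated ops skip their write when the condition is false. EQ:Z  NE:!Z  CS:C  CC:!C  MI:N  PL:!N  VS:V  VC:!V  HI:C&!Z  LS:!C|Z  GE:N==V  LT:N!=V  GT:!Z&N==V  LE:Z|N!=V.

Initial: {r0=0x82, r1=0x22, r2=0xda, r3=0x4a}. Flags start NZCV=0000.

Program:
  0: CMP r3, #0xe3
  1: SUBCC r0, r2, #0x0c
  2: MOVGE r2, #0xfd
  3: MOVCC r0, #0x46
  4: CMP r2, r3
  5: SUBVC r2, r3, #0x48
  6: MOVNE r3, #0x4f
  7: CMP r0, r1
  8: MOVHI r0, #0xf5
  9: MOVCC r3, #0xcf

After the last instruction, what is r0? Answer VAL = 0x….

VAL = 0xf5

0: ✓ CMP  NZCV=0000
1: ✓ SUBCC  r0←0xce
2: ✓ MOVGE  r2←0xfd
3: ✓ MOVCC  r0←0x46
4: ✓ CMP  NZCV=1010
5: ✓ SUBVC  r2←0x02
6: ✓ MOVNE  r3←0x4f
7: ✓ CMP  NZCV=0010
8: ✓ MOVHI  r0←0xf5
9: · MOVCC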